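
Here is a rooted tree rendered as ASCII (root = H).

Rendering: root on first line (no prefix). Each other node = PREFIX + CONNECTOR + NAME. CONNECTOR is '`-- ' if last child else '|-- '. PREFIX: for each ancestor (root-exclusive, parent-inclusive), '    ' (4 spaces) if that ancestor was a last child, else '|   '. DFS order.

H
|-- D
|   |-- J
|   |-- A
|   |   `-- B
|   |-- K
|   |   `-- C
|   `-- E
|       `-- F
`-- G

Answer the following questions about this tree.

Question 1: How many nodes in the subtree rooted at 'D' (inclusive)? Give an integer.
Answer: 8

Derivation:
Subtree rooted at D contains: A, B, C, D, E, F, J, K
Count = 8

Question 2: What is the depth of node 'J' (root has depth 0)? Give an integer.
Answer: 2

Derivation:
Path from root to J: H -> D -> J
Depth = number of edges = 2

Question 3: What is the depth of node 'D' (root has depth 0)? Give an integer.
Path from root to D: H -> D
Depth = number of edges = 1

Answer: 1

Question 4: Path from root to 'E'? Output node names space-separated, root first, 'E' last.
Walk down from root: H -> D -> E

Answer: H D E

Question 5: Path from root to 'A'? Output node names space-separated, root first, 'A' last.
Walk down from root: H -> D -> A

Answer: H D A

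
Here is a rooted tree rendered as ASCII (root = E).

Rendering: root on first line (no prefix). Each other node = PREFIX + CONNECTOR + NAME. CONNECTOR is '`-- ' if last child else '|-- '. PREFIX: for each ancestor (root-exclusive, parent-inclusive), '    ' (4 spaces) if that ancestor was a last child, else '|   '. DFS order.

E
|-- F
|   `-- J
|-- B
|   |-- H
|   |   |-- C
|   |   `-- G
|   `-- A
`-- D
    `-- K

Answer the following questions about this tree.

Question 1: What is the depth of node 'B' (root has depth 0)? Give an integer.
Path from root to B: E -> B
Depth = number of edges = 1

Answer: 1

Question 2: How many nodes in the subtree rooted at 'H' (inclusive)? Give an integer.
Subtree rooted at H contains: C, G, H
Count = 3

Answer: 3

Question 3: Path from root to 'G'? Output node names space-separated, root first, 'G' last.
Walk down from root: E -> B -> H -> G

Answer: E B H G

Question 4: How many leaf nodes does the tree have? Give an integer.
Leaves (nodes with no children): A, C, G, J, K

Answer: 5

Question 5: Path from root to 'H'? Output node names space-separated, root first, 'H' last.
Walk down from root: E -> B -> H

Answer: E B H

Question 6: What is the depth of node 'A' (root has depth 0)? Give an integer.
Path from root to A: E -> B -> A
Depth = number of edges = 2

Answer: 2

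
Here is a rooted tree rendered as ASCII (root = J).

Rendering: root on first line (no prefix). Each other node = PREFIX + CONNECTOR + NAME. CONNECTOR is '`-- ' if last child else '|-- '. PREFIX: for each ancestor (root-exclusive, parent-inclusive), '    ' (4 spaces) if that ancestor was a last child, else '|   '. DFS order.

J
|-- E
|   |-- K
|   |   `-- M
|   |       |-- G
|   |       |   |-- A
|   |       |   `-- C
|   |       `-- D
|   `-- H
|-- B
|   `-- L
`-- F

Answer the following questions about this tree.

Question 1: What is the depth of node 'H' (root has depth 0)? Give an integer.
Path from root to H: J -> E -> H
Depth = number of edges = 2

Answer: 2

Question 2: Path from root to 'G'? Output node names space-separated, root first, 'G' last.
Walk down from root: J -> E -> K -> M -> G

Answer: J E K M G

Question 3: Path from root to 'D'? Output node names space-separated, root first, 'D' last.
Walk down from root: J -> E -> K -> M -> D

Answer: J E K M D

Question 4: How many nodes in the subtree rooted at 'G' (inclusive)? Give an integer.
Answer: 3

Derivation:
Subtree rooted at G contains: A, C, G
Count = 3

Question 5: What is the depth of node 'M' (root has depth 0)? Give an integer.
Answer: 3

Derivation:
Path from root to M: J -> E -> K -> M
Depth = number of edges = 3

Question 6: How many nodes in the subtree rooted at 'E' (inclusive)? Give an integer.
Answer: 8

Derivation:
Subtree rooted at E contains: A, C, D, E, G, H, K, M
Count = 8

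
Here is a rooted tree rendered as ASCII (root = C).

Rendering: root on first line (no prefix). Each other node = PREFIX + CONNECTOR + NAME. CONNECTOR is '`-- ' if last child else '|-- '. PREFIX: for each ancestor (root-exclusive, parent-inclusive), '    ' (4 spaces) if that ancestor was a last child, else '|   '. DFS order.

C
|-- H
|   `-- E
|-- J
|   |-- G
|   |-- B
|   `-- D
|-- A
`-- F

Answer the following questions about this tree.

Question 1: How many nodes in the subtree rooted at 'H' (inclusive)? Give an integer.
Answer: 2

Derivation:
Subtree rooted at H contains: E, H
Count = 2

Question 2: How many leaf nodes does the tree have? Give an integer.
Leaves (nodes with no children): A, B, D, E, F, G

Answer: 6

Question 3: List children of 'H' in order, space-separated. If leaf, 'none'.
Node H's children (from adjacency): E

Answer: E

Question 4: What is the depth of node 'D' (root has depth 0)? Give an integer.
Answer: 2

Derivation:
Path from root to D: C -> J -> D
Depth = number of edges = 2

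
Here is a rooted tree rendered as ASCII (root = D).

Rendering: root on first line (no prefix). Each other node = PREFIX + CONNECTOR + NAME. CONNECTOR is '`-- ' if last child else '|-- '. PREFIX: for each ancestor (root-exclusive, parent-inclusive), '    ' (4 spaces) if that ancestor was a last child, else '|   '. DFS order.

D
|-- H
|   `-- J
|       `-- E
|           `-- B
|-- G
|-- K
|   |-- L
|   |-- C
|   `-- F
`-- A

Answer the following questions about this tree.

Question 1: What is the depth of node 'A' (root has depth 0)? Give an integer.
Answer: 1

Derivation:
Path from root to A: D -> A
Depth = number of edges = 1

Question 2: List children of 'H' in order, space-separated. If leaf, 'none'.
Node H's children (from adjacency): J

Answer: J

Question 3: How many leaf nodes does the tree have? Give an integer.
Answer: 6

Derivation:
Leaves (nodes with no children): A, B, C, F, G, L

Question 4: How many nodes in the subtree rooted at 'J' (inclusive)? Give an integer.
Subtree rooted at J contains: B, E, J
Count = 3

Answer: 3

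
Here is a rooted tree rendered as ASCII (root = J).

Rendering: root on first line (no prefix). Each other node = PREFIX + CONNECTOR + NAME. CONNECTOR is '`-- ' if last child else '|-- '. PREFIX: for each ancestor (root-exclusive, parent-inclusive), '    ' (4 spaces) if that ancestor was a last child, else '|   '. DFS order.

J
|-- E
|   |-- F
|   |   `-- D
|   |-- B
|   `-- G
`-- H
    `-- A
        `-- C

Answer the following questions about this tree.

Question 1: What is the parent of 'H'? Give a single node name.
Scan adjacency: H appears as child of J

Answer: J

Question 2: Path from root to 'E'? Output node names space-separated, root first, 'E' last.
Answer: J E

Derivation:
Walk down from root: J -> E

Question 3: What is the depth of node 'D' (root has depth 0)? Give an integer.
Path from root to D: J -> E -> F -> D
Depth = number of edges = 3

Answer: 3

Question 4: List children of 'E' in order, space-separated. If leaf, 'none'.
Node E's children (from adjacency): F, B, G

Answer: F B G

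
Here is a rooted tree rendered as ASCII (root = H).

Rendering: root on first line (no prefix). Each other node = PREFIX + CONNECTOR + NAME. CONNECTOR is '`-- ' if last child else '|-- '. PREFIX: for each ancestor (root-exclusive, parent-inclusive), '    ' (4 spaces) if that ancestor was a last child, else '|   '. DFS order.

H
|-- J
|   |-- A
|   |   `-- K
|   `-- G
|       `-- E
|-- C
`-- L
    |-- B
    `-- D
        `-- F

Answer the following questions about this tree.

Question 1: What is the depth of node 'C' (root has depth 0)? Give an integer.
Answer: 1

Derivation:
Path from root to C: H -> C
Depth = number of edges = 1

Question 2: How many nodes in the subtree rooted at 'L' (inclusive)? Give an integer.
Subtree rooted at L contains: B, D, F, L
Count = 4

Answer: 4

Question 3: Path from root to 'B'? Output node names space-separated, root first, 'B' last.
Walk down from root: H -> L -> B

Answer: H L B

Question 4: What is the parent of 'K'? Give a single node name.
Scan adjacency: K appears as child of A

Answer: A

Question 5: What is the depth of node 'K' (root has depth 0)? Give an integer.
Answer: 3

Derivation:
Path from root to K: H -> J -> A -> K
Depth = number of edges = 3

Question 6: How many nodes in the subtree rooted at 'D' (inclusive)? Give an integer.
Answer: 2

Derivation:
Subtree rooted at D contains: D, F
Count = 2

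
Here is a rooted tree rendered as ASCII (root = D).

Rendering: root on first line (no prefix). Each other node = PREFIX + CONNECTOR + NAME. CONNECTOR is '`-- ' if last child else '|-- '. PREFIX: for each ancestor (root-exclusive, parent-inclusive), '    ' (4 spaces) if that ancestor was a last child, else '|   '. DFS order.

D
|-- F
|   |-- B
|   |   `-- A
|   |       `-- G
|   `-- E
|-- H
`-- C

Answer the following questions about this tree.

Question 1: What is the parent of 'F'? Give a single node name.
Answer: D

Derivation:
Scan adjacency: F appears as child of D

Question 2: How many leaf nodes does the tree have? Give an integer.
Leaves (nodes with no children): C, E, G, H

Answer: 4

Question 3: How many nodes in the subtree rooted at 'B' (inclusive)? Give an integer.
Subtree rooted at B contains: A, B, G
Count = 3

Answer: 3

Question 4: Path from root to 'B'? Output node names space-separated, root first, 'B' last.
Walk down from root: D -> F -> B

Answer: D F B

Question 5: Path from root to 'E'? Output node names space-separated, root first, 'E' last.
Walk down from root: D -> F -> E

Answer: D F E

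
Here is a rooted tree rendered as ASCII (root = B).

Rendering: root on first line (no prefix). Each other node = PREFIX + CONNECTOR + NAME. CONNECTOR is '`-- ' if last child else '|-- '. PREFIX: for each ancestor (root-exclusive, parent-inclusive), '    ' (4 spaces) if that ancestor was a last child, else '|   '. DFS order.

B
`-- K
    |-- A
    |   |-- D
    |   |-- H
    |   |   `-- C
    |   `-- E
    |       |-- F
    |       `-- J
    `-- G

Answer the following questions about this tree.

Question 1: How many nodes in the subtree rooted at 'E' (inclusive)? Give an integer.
Answer: 3

Derivation:
Subtree rooted at E contains: E, F, J
Count = 3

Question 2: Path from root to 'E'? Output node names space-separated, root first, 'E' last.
Walk down from root: B -> K -> A -> E

Answer: B K A E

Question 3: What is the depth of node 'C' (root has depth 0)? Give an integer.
Path from root to C: B -> K -> A -> H -> C
Depth = number of edges = 4

Answer: 4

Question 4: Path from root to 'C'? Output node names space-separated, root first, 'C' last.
Answer: B K A H C

Derivation:
Walk down from root: B -> K -> A -> H -> C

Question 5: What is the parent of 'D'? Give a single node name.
Scan adjacency: D appears as child of A

Answer: A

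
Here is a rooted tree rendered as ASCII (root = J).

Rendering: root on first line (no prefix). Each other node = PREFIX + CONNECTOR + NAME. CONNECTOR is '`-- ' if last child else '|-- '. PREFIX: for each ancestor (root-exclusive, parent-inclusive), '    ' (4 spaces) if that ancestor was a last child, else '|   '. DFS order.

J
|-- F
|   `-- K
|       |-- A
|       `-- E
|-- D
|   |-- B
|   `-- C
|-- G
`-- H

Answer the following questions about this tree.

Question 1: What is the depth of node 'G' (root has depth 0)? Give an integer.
Path from root to G: J -> G
Depth = number of edges = 1

Answer: 1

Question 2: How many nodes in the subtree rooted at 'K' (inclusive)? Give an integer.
Answer: 3

Derivation:
Subtree rooted at K contains: A, E, K
Count = 3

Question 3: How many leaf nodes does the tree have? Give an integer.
Leaves (nodes with no children): A, B, C, E, G, H

Answer: 6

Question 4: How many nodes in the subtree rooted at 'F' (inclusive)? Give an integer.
Subtree rooted at F contains: A, E, F, K
Count = 4

Answer: 4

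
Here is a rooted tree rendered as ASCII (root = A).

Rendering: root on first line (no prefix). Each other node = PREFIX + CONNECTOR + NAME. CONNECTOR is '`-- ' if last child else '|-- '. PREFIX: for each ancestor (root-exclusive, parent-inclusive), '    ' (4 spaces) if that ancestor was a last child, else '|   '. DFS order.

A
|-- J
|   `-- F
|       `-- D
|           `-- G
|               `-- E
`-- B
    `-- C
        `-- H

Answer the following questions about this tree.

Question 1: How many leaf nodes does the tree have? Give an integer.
Answer: 2

Derivation:
Leaves (nodes with no children): E, H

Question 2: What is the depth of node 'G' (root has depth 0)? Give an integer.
Answer: 4

Derivation:
Path from root to G: A -> J -> F -> D -> G
Depth = number of edges = 4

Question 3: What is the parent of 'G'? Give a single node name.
Answer: D

Derivation:
Scan adjacency: G appears as child of D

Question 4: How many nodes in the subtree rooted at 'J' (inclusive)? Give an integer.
Answer: 5

Derivation:
Subtree rooted at J contains: D, E, F, G, J
Count = 5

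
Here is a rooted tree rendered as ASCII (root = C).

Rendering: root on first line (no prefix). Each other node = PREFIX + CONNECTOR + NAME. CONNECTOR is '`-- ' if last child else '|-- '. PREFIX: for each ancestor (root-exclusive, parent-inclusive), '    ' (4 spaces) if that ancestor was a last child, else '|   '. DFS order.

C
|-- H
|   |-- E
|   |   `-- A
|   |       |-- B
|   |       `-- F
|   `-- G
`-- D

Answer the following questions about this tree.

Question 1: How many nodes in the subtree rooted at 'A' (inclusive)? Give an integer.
Subtree rooted at A contains: A, B, F
Count = 3

Answer: 3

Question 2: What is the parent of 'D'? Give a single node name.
Scan adjacency: D appears as child of C

Answer: C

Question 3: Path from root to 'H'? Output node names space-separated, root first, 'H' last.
Walk down from root: C -> H

Answer: C H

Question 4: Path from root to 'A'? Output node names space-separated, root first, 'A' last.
Walk down from root: C -> H -> E -> A

Answer: C H E A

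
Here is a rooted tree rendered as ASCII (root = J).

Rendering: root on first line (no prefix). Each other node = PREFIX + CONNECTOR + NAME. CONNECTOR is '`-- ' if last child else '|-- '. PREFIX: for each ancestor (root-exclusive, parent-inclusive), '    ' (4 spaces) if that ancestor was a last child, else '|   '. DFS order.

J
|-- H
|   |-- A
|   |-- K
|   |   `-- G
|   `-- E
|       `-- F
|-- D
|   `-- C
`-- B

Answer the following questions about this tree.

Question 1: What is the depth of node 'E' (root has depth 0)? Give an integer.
Answer: 2

Derivation:
Path from root to E: J -> H -> E
Depth = number of edges = 2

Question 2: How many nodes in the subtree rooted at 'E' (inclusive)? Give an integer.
Answer: 2

Derivation:
Subtree rooted at E contains: E, F
Count = 2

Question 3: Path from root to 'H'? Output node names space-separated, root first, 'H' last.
Walk down from root: J -> H

Answer: J H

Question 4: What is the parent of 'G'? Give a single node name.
Scan adjacency: G appears as child of K

Answer: K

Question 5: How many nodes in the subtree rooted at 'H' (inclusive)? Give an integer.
Subtree rooted at H contains: A, E, F, G, H, K
Count = 6

Answer: 6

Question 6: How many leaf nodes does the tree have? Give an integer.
Leaves (nodes with no children): A, B, C, F, G

Answer: 5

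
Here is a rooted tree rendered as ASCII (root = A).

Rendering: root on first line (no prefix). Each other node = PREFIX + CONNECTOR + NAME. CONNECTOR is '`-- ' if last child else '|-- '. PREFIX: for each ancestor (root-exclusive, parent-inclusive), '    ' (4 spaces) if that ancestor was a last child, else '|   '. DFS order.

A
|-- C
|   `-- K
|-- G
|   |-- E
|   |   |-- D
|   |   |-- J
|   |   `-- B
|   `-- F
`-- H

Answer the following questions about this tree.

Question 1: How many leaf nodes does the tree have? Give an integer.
Leaves (nodes with no children): B, D, F, H, J, K

Answer: 6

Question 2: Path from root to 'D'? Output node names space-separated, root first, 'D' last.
Answer: A G E D

Derivation:
Walk down from root: A -> G -> E -> D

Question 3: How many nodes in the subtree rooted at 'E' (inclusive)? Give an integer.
Subtree rooted at E contains: B, D, E, J
Count = 4

Answer: 4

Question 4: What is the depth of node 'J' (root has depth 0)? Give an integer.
Path from root to J: A -> G -> E -> J
Depth = number of edges = 3

Answer: 3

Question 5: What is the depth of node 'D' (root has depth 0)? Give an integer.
Path from root to D: A -> G -> E -> D
Depth = number of edges = 3

Answer: 3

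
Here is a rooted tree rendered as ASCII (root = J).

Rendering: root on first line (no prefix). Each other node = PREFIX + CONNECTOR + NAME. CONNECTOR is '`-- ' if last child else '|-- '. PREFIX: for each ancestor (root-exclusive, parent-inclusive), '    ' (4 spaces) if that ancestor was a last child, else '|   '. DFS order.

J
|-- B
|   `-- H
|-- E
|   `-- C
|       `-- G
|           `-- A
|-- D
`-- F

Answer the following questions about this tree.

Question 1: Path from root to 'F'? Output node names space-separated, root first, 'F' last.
Walk down from root: J -> F

Answer: J F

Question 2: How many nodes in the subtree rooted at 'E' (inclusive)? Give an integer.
Answer: 4

Derivation:
Subtree rooted at E contains: A, C, E, G
Count = 4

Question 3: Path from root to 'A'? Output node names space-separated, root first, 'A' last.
Answer: J E C G A

Derivation:
Walk down from root: J -> E -> C -> G -> A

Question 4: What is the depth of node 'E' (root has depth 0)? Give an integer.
Path from root to E: J -> E
Depth = number of edges = 1

Answer: 1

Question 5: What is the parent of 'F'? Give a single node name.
Answer: J

Derivation:
Scan adjacency: F appears as child of J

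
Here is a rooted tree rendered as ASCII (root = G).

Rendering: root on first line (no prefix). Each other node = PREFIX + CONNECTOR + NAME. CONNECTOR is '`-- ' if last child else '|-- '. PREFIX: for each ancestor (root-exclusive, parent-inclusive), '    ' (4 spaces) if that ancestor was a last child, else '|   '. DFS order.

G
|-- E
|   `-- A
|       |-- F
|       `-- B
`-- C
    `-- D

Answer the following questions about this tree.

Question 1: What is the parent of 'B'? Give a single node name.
Answer: A

Derivation:
Scan adjacency: B appears as child of A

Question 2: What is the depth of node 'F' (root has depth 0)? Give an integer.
Answer: 3

Derivation:
Path from root to F: G -> E -> A -> F
Depth = number of edges = 3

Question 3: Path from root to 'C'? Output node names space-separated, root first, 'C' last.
Walk down from root: G -> C

Answer: G C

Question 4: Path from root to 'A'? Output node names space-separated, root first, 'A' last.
Walk down from root: G -> E -> A

Answer: G E A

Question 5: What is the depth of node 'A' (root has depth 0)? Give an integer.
Path from root to A: G -> E -> A
Depth = number of edges = 2

Answer: 2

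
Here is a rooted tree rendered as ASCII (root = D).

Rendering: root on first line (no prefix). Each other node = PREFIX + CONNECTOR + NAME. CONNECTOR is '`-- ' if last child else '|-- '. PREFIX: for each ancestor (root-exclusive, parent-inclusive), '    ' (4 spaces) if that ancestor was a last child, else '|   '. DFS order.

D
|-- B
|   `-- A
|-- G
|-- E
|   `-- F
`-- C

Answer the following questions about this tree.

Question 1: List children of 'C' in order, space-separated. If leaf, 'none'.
Answer: none

Derivation:
Node C's children (from adjacency): (leaf)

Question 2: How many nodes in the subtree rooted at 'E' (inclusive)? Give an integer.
Subtree rooted at E contains: E, F
Count = 2

Answer: 2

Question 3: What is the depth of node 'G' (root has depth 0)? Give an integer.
Answer: 1

Derivation:
Path from root to G: D -> G
Depth = number of edges = 1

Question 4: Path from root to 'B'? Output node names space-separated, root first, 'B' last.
Answer: D B

Derivation:
Walk down from root: D -> B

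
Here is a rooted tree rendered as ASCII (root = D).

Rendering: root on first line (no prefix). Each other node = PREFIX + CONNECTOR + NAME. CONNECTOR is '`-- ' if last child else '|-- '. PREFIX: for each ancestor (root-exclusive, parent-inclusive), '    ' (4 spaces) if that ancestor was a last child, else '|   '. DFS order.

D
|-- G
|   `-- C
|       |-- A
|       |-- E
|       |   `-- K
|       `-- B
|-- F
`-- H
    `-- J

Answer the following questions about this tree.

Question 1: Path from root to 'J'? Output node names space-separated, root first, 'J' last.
Answer: D H J

Derivation:
Walk down from root: D -> H -> J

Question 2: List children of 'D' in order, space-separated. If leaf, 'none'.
Node D's children (from adjacency): G, F, H

Answer: G F H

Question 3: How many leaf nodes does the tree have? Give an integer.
Leaves (nodes with no children): A, B, F, J, K

Answer: 5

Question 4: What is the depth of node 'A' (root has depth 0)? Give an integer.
Path from root to A: D -> G -> C -> A
Depth = number of edges = 3

Answer: 3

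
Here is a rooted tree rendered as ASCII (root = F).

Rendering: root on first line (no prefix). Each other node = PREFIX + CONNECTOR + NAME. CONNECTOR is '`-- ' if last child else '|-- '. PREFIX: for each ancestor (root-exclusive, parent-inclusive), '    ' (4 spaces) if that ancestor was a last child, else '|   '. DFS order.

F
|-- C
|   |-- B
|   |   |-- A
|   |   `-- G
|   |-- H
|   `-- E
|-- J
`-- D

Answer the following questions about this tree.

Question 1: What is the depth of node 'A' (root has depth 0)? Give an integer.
Path from root to A: F -> C -> B -> A
Depth = number of edges = 3

Answer: 3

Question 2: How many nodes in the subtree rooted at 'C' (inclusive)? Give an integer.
Answer: 6

Derivation:
Subtree rooted at C contains: A, B, C, E, G, H
Count = 6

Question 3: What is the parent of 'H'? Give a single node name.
Scan adjacency: H appears as child of C

Answer: C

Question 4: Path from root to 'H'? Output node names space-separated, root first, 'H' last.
Answer: F C H

Derivation:
Walk down from root: F -> C -> H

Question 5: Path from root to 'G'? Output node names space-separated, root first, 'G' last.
Walk down from root: F -> C -> B -> G

Answer: F C B G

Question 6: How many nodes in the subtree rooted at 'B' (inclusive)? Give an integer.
Answer: 3

Derivation:
Subtree rooted at B contains: A, B, G
Count = 3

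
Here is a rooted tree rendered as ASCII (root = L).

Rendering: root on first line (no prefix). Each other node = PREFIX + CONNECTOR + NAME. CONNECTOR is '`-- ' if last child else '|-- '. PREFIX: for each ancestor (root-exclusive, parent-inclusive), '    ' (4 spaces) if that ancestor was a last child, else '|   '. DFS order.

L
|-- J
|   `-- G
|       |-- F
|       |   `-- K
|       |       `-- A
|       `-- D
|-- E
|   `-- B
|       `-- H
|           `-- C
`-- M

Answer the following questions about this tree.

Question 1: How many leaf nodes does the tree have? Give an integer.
Answer: 4

Derivation:
Leaves (nodes with no children): A, C, D, M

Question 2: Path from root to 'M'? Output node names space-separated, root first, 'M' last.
Walk down from root: L -> M

Answer: L M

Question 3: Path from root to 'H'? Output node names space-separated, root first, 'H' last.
Walk down from root: L -> E -> B -> H

Answer: L E B H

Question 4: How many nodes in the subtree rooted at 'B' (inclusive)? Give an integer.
Answer: 3

Derivation:
Subtree rooted at B contains: B, C, H
Count = 3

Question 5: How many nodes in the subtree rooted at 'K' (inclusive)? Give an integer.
Answer: 2

Derivation:
Subtree rooted at K contains: A, K
Count = 2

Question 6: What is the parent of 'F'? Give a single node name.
Scan adjacency: F appears as child of G

Answer: G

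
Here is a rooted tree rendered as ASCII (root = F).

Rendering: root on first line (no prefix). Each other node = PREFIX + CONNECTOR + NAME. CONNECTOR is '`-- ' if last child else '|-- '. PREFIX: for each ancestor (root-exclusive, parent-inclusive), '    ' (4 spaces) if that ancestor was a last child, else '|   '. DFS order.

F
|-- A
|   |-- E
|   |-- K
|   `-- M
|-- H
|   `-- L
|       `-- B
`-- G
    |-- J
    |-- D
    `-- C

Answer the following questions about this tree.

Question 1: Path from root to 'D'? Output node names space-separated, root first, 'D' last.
Answer: F G D

Derivation:
Walk down from root: F -> G -> D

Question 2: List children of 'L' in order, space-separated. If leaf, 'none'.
Answer: B

Derivation:
Node L's children (from adjacency): B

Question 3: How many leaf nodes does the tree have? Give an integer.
Answer: 7

Derivation:
Leaves (nodes with no children): B, C, D, E, J, K, M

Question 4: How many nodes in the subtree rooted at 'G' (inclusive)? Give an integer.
Answer: 4

Derivation:
Subtree rooted at G contains: C, D, G, J
Count = 4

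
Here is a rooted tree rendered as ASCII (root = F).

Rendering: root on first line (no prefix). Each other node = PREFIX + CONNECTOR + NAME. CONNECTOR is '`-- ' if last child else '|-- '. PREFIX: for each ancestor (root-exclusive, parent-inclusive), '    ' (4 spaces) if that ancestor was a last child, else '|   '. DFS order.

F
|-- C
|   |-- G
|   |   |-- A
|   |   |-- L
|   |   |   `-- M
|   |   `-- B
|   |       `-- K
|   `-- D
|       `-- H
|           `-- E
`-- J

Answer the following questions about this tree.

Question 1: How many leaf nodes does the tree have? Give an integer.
Leaves (nodes with no children): A, E, J, K, M

Answer: 5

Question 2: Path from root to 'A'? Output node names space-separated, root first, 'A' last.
Walk down from root: F -> C -> G -> A

Answer: F C G A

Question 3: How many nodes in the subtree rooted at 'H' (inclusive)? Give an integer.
Answer: 2

Derivation:
Subtree rooted at H contains: E, H
Count = 2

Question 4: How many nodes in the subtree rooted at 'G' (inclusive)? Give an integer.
Subtree rooted at G contains: A, B, G, K, L, M
Count = 6

Answer: 6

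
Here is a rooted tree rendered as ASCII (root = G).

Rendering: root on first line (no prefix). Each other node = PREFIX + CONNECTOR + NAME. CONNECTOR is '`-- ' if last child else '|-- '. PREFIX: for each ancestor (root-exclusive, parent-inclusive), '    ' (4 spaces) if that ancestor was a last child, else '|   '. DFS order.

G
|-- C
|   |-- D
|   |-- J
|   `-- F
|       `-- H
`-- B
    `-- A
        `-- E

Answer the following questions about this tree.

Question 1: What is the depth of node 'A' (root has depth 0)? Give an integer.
Path from root to A: G -> B -> A
Depth = number of edges = 2

Answer: 2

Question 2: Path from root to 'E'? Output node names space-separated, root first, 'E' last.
Answer: G B A E

Derivation:
Walk down from root: G -> B -> A -> E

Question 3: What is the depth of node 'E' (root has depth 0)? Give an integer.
Path from root to E: G -> B -> A -> E
Depth = number of edges = 3

Answer: 3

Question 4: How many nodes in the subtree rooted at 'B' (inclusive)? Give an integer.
Subtree rooted at B contains: A, B, E
Count = 3

Answer: 3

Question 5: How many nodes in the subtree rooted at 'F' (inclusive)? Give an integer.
Answer: 2

Derivation:
Subtree rooted at F contains: F, H
Count = 2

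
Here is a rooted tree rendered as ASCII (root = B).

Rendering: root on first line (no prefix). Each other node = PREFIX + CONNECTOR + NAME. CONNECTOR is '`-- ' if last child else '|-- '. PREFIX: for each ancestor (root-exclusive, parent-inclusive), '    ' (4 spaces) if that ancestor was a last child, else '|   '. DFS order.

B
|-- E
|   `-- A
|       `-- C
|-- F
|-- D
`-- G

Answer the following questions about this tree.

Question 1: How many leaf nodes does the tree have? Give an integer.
Answer: 4

Derivation:
Leaves (nodes with no children): C, D, F, G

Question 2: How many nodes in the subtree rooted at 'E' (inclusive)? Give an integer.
Subtree rooted at E contains: A, C, E
Count = 3

Answer: 3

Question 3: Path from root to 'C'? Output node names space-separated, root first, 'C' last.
Walk down from root: B -> E -> A -> C

Answer: B E A C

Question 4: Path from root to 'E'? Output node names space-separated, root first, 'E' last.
Walk down from root: B -> E

Answer: B E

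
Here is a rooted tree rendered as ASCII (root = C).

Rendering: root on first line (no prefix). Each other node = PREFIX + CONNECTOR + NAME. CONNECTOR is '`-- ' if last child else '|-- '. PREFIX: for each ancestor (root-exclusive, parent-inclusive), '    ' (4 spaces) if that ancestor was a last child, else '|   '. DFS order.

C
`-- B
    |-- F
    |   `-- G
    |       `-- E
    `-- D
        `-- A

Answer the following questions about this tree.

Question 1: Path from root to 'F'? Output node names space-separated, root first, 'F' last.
Answer: C B F

Derivation:
Walk down from root: C -> B -> F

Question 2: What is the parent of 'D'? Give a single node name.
Scan adjacency: D appears as child of B

Answer: B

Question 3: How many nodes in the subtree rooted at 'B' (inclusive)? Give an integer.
Subtree rooted at B contains: A, B, D, E, F, G
Count = 6

Answer: 6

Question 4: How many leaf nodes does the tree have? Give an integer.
Leaves (nodes with no children): A, E

Answer: 2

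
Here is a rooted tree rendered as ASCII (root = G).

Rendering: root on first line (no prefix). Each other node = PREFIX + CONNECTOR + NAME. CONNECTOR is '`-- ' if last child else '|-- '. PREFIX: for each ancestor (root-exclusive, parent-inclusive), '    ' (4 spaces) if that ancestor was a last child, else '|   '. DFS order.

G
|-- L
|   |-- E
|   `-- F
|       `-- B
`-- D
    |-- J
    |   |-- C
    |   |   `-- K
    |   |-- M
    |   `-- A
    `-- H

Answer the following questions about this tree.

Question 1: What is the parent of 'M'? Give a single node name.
Answer: J

Derivation:
Scan adjacency: M appears as child of J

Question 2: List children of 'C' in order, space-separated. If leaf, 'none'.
Node C's children (from adjacency): K

Answer: K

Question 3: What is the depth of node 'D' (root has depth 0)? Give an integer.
Path from root to D: G -> D
Depth = number of edges = 1

Answer: 1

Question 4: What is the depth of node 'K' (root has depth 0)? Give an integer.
Answer: 4

Derivation:
Path from root to K: G -> D -> J -> C -> K
Depth = number of edges = 4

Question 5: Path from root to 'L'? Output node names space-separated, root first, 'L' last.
Answer: G L

Derivation:
Walk down from root: G -> L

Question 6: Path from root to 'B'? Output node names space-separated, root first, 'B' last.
Walk down from root: G -> L -> F -> B

Answer: G L F B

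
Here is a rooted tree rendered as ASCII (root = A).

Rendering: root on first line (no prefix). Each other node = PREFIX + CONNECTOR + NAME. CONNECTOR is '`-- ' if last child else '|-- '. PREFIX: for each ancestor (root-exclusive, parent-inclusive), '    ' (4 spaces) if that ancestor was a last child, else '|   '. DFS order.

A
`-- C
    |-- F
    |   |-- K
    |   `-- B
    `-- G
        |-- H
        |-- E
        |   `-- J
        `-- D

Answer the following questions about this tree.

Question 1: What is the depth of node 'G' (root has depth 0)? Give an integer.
Path from root to G: A -> C -> G
Depth = number of edges = 2

Answer: 2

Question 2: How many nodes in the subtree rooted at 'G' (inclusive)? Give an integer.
Answer: 5

Derivation:
Subtree rooted at G contains: D, E, G, H, J
Count = 5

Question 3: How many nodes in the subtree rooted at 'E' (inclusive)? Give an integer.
Subtree rooted at E contains: E, J
Count = 2

Answer: 2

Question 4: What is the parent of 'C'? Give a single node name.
Answer: A

Derivation:
Scan adjacency: C appears as child of A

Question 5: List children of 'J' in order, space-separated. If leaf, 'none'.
Answer: none

Derivation:
Node J's children (from adjacency): (leaf)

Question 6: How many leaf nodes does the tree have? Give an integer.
Answer: 5

Derivation:
Leaves (nodes with no children): B, D, H, J, K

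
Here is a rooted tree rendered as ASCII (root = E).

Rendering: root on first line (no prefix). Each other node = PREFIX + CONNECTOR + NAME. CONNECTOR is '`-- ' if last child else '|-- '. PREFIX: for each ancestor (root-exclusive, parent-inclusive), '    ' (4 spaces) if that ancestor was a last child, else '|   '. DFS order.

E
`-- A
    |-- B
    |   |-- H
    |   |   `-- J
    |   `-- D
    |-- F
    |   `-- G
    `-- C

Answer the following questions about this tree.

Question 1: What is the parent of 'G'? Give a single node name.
Scan adjacency: G appears as child of F

Answer: F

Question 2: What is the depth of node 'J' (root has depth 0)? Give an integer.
Path from root to J: E -> A -> B -> H -> J
Depth = number of edges = 4

Answer: 4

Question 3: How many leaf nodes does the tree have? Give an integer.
Answer: 4

Derivation:
Leaves (nodes with no children): C, D, G, J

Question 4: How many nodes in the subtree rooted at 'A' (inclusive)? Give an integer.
Subtree rooted at A contains: A, B, C, D, F, G, H, J
Count = 8

Answer: 8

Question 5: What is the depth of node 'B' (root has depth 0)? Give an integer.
Answer: 2

Derivation:
Path from root to B: E -> A -> B
Depth = number of edges = 2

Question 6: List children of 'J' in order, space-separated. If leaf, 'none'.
Answer: none

Derivation:
Node J's children (from adjacency): (leaf)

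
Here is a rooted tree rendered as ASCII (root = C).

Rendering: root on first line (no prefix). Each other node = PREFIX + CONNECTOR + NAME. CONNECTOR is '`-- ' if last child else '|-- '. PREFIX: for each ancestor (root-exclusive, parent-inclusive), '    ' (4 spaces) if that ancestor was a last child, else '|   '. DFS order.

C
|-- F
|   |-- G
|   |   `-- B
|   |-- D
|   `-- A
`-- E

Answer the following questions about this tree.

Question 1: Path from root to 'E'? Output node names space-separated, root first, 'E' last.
Answer: C E

Derivation:
Walk down from root: C -> E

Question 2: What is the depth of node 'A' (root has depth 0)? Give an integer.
Path from root to A: C -> F -> A
Depth = number of edges = 2

Answer: 2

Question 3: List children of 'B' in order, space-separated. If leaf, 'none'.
Answer: none

Derivation:
Node B's children (from adjacency): (leaf)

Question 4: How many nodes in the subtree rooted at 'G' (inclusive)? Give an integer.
Subtree rooted at G contains: B, G
Count = 2

Answer: 2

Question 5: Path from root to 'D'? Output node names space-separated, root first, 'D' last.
Walk down from root: C -> F -> D

Answer: C F D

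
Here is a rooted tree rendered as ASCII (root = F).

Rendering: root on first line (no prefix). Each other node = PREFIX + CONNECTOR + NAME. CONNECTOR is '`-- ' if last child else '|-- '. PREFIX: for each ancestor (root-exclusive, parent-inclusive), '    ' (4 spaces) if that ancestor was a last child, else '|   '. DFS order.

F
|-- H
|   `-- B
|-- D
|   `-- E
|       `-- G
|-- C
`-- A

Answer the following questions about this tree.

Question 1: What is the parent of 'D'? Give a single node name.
Scan adjacency: D appears as child of F

Answer: F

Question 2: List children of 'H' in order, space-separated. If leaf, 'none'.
Node H's children (from adjacency): B

Answer: B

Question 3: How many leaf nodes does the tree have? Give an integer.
Leaves (nodes with no children): A, B, C, G

Answer: 4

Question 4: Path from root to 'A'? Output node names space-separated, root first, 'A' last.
Answer: F A

Derivation:
Walk down from root: F -> A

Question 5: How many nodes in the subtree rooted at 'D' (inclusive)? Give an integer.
Answer: 3

Derivation:
Subtree rooted at D contains: D, E, G
Count = 3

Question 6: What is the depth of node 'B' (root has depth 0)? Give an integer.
Answer: 2

Derivation:
Path from root to B: F -> H -> B
Depth = number of edges = 2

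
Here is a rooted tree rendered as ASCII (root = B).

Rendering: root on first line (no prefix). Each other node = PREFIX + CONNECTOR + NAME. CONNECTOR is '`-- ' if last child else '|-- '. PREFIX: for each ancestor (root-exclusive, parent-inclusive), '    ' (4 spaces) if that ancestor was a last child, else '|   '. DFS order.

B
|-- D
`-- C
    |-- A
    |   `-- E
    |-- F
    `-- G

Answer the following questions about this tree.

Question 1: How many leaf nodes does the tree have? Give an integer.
Leaves (nodes with no children): D, E, F, G

Answer: 4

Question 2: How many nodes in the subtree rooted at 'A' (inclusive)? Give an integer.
Subtree rooted at A contains: A, E
Count = 2

Answer: 2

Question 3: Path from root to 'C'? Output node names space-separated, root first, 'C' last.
Walk down from root: B -> C

Answer: B C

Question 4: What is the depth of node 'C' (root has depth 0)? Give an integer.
Answer: 1

Derivation:
Path from root to C: B -> C
Depth = number of edges = 1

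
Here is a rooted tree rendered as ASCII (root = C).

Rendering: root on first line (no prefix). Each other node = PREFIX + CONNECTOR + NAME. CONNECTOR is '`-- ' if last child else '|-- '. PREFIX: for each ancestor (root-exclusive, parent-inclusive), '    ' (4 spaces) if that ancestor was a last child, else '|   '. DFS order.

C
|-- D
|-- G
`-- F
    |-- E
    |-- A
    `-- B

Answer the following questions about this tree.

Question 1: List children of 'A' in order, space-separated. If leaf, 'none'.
Node A's children (from adjacency): (leaf)

Answer: none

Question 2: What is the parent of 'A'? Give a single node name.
Scan adjacency: A appears as child of F

Answer: F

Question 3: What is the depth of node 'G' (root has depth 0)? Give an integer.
Path from root to G: C -> G
Depth = number of edges = 1

Answer: 1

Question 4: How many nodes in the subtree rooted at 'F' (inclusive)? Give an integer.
Subtree rooted at F contains: A, B, E, F
Count = 4

Answer: 4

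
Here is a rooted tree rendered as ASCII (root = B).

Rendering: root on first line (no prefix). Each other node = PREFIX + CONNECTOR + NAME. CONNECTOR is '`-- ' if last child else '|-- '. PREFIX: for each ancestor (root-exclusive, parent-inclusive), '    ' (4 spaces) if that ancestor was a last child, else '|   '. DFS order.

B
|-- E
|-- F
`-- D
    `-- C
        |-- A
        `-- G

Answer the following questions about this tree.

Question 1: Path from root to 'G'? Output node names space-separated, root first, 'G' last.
Walk down from root: B -> D -> C -> G

Answer: B D C G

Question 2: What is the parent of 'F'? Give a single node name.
Answer: B

Derivation:
Scan adjacency: F appears as child of B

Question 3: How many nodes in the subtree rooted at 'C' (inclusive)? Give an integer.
Answer: 3

Derivation:
Subtree rooted at C contains: A, C, G
Count = 3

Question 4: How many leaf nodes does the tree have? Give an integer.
Leaves (nodes with no children): A, E, F, G

Answer: 4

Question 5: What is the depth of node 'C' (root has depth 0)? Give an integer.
Path from root to C: B -> D -> C
Depth = number of edges = 2

Answer: 2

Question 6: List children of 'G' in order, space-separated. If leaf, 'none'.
Node G's children (from adjacency): (leaf)

Answer: none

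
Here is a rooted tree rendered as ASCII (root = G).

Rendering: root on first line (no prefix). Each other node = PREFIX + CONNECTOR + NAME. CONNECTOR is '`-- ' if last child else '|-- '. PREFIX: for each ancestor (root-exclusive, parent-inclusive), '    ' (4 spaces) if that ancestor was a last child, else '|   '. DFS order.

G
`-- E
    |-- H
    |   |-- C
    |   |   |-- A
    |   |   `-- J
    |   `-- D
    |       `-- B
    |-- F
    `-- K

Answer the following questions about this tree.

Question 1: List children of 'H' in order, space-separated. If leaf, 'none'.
Node H's children (from adjacency): C, D

Answer: C D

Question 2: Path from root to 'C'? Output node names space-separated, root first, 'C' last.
Walk down from root: G -> E -> H -> C

Answer: G E H C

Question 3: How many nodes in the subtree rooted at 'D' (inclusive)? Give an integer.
Answer: 2

Derivation:
Subtree rooted at D contains: B, D
Count = 2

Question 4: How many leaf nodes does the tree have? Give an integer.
Leaves (nodes with no children): A, B, F, J, K

Answer: 5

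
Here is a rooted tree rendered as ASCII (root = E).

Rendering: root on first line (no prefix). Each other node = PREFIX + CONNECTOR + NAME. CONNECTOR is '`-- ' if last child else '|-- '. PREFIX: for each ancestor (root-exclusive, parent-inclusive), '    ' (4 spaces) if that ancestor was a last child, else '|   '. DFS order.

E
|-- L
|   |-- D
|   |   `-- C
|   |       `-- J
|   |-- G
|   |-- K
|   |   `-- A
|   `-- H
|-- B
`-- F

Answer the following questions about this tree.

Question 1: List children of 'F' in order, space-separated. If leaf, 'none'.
Answer: none

Derivation:
Node F's children (from adjacency): (leaf)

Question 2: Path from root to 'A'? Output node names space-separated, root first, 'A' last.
Answer: E L K A

Derivation:
Walk down from root: E -> L -> K -> A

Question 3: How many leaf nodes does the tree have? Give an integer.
Leaves (nodes with no children): A, B, F, G, H, J

Answer: 6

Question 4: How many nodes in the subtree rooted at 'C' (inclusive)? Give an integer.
Subtree rooted at C contains: C, J
Count = 2

Answer: 2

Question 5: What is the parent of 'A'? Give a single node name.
Scan adjacency: A appears as child of K

Answer: K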